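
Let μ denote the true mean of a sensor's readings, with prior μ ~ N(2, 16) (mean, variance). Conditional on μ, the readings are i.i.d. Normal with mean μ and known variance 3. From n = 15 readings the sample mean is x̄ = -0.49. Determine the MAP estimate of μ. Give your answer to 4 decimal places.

μ̂_MAP = -0.4593

n = 15, x̄ = -0.49.
For a Normal prior and Normal likelihood with known variance, the posterior is Normal; its mode equals its mean, the precision-weighted average.
Prior precision 1/σ₀² = 1/16 = 0.0625; data precision n/σ² = 15/3 = 5.
μ̂ = (0.0625·2 + 5·(-0.49)) / (0.0625 + 5) = (-2.325)/5.0625 = -62/135 ≈ -0.4593.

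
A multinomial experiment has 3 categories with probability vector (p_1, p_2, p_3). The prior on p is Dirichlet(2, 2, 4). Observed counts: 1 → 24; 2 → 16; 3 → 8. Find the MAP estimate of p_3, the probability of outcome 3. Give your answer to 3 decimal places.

MAP estimate: 0.208

The posterior is Dirichlet(αᵢ + nᵢ) = Dirichlet(26, 18, 12).
For a Dirichlet(a₁,…,a_K) with all aᵢ > 1, the mode has j-th component (aⱼ − 1)/(Σaᵢ − K).
Here Σaᵢ = 56 and K = 3, so p_3 = (12 − 1)/(56 − 3) = 11/53 ≈ 0.208.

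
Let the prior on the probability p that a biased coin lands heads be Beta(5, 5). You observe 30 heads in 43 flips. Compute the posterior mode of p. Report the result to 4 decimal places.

Prior: Beta(5, 5).
Data: 30 successes in 43 trials. The binomial likelihood contributes p^30(1−p)^13, so the posterior is Beta(5+30, 5+13) = Beta(35, 18).
For Beta(a, b) with a, b > 1 the mode is (a−1)/(a+b−2) = 34/51 ≈ 0.6667.

p̂_MAP = 0.6667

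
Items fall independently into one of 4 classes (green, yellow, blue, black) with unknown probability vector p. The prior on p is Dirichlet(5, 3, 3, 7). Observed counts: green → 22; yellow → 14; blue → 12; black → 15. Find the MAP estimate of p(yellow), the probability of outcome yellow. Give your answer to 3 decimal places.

The posterior is Dirichlet(αᵢ + nᵢ) = Dirichlet(27, 17, 15, 22).
For a Dirichlet(a₁,…,a_K) with all aᵢ > 1, the mode has j-th component (aⱼ − 1)/(Σaᵢ − K).
Here Σaᵢ = 81 and K = 4, so p(yellow) = (17 − 1)/(81 − 4) = 16/77 ≈ 0.208.

MAP estimate of p(yellow) = 0.208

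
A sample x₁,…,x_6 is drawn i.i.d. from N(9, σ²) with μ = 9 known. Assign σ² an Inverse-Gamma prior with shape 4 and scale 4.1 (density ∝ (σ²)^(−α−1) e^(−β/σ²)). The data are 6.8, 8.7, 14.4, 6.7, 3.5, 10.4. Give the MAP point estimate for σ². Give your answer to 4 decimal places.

Sum of squared deviations about the known mean: SS = (6.8−9)² + (8.7−9)² + (14.4−9)² + (6.7−9)² + (3.5−9)² + (10.4−9)² = 71.59.
The Normal likelihood contributes (σ²)^(−n/2) exp(−SS/(2σ²)), so the posterior is Inverse-Gamma(α + n/2, β + SS/2) = Inverse-Gamma(7, 39.895).
The mode of Inverse-Gamma(a, b) is b/(a+1) = 39.895/8 ≈ 4.9869.

σ̂²_MAP = 4.9869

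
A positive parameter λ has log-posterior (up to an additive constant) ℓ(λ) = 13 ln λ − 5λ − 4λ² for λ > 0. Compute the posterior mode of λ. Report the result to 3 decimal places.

ℓ'(λ) = 13/λ − 5 − 8λ. Setting this to zero and multiplying by λ: 8λ² + 5λ − 13 = 0.
λ = (−5 + √(5² + 4·8·13)) / (2·8) = (−5 + √441) / 16 = (−5 + 21)/16 = 1.
ℓ''(λ) = −13/λ² − 8 < 0, confirming a maximum.

λ̂_MAP = 1.000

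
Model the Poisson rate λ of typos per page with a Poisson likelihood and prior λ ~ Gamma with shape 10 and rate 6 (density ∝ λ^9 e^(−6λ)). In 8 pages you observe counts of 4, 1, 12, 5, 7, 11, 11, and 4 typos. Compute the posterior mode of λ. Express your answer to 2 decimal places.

λ̂_MAP = 4.57

Σxᵢ = 4+1+12+5+7+11+11+4 = 55, with n = 8.
Posterior ∝ λ^9e^(−6λ) · λ^55e^(−8λ) = λ^64e^(−14λ), i.e. Gamma(shape=65, rate=14).
The mode of a Gamma(a, b) with a ≥ 1 (shape–rate) is (a−1)/b = 64/14 ≈ 4.57.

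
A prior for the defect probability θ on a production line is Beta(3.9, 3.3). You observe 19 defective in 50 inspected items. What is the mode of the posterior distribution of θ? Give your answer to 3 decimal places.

θ̂_MAP = 0.397

Prior: Beta(3.9, 3.3).
Data: 19 successes in 50 trials. The binomial likelihood contributes θ^19(1−θ)^31, so the posterior is Beta(3.9+19, 3.3+31) = Beta(22.9, 34.3).
For Beta(a, b) with a, b > 1 the mode is (a−1)/(a+b−2) = 21.9/55.2 ≈ 0.397.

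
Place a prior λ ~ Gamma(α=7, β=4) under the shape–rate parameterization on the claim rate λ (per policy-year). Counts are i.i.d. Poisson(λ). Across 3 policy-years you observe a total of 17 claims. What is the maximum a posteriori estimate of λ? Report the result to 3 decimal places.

Σxᵢ = 17, n = 3.
Posterior ∝ λ^6e^(−4λ) · λ^17e^(−3λ) = λ^23e^(−7λ), i.e. Gamma(shape=24, rate=7).
The mode of a Gamma(a, b) with a ≥ 1 (shape–rate) is (a−1)/b = 23/7 ≈ 3.286.

λ̂_MAP = 3.286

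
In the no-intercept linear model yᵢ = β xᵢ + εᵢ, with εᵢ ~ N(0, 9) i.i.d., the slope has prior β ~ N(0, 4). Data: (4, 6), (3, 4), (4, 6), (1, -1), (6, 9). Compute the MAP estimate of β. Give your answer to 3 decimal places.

β̂_MAP = 1.408

log p(β | y) = −Σ(yᵢ − βxᵢ)²/(2·9) − β²/(2·4) + const.
Setting the derivative to zero: Σxᵢ(yᵢ − βxᵢ)/9 − β/4 = 0, so β = Σxᵢyᵢ / (Σxᵢ² + σ²/τ²).
Σxᵢyᵢ = 4·6 + 3·4 + 4·6 + 1·(-1) + 6·9 = 113; Σxᵢ² = 78; σ²/τ² = 2.25.
β̂_MAP = 113 / (78 + 2.25) = 113/80.25 ≈ 1.408.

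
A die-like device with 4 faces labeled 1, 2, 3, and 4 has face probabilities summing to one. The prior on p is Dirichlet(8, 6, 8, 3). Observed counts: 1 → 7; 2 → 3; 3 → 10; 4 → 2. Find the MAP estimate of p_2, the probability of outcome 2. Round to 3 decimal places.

The posterior is Dirichlet(αᵢ + nᵢ) = Dirichlet(15, 9, 18, 5).
For a Dirichlet(a₁,…,a_K) with all aᵢ > 1, the mode has j-th component (aⱼ − 1)/(Σaᵢ − K).
Here Σaᵢ = 47 and K = 4, so p_2 = (9 − 1)/(47 − 4) = 8/43 ≈ 0.186.

MAP estimate: 0.186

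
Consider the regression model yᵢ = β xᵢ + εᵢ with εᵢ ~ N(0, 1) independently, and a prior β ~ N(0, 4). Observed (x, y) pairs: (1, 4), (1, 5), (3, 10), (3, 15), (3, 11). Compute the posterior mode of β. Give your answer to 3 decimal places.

β̂_MAP = 4.000

log p(β | y) = −Σ(yᵢ − βxᵢ)²/(2·1) − β²/(2·4) + const.
Setting the derivative to zero: Σxᵢ(yᵢ − βxᵢ)/1 − β/4 = 0, so β = Σxᵢyᵢ / (Σxᵢ² + σ²/τ²).
Σxᵢyᵢ = 1·4 + 1·5 + 3·10 + 3·15 + 3·11 = 117; Σxᵢ² = 29; σ²/τ² = 0.25.
β̂_MAP = 117 / (29 + 0.25) = 117/29.25 ≈ 4.000.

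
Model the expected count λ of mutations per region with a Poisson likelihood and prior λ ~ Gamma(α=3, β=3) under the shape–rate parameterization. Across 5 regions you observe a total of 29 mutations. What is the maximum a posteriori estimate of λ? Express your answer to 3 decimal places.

λ̂_MAP = 3.875

Σxᵢ = 29, n = 5.
Posterior ∝ λ^2e^(−3λ) · λ^29e^(−5λ) = λ^31e^(−8λ), i.e. Gamma(shape=32, rate=8).
The mode of a Gamma(a, b) with a ≥ 1 (shape–rate) is (a−1)/b = 31/8 ≈ 3.875.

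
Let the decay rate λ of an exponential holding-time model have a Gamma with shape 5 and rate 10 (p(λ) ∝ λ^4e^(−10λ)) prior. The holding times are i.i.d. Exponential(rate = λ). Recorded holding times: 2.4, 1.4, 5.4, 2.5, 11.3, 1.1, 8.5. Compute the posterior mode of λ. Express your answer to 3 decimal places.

The Exponential(rate=λ) likelihood is ∝ λ^n e^(−λΣtᵢ). Here n = 7 and Σtᵢ = 2.4 + 1.4 + 5.4 + 2.5 + 11.3 + 1.1 + 8.5 = 32.6.
Posterior ∝ λ^4e^(−10λ) · λ^7e^(−32.6λ) = λ^11e^(−42.6λ), i.e. Gamma(12, 42.6).
Mode = (a−1)/b = 11/42.6 ≈ 0.258.

λ̂_MAP = 0.258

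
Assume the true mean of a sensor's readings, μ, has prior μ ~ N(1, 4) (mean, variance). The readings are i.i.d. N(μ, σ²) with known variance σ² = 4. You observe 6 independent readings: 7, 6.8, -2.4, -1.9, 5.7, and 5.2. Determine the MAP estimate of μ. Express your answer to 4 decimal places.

n = 6; x̄ = (7 + 6.8 + (-2.4) + (-1.9) + 5.7 + 5.2)/6 = 20.4/6 = 3.4.
For a Normal prior and Normal likelihood with known variance, the posterior is Normal; its mode equals its mean, the precision-weighted average.
Prior precision 1/σ₀² = 1/4 = 0.25; data precision n/σ² = 6/4 = 1.5.
μ̂ = (0.25·1 + 1.5·3.4) / (0.25 + 1.5) = 5.35/1.75 = 107/35 ≈ 3.0571.

μ̂_MAP = 3.0571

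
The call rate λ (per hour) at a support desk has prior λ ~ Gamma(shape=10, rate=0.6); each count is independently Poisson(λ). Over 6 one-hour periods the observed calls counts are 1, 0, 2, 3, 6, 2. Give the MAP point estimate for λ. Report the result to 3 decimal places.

λ̂_MAP = 3.485

Σxᵢ = 1+0+2+3+6+2 = 14, with n = 6.
Posterior ∝ λ^9e^(−0.6λ) · λ^14e^(−6λ) = λ^23e^(−6.6λ), i.e. Gamma(shape=24, rate=6.6).
The mode of a Gamma(a, b) with a ≥ 1 (shape–rate) is (a−1)/b = 23/6.6 ≈ 3.485.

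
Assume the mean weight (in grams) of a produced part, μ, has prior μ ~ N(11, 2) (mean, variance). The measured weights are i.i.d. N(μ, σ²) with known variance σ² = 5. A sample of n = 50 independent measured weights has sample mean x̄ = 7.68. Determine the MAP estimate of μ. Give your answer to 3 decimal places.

μ̂_MAP = 7.838

n = 50, x̄ = 7.68.
For a Normal prior and Normal likelihood with known variance, the posterior is Normal; its mode equals its mean, the precision-weighted average.
Prior precision 1/σ₀² = 1/2 = 0.5; data precision n/σ² = 50/5 = 10.
μ̂ = (0.5·11 + 10·7.68) / (0.5 + 10) = 82.3/10.5 = 823/105 ≈ 7.838.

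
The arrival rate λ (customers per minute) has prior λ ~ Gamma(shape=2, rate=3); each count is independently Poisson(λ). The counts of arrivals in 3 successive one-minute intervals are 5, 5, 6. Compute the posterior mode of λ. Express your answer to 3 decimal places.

Σxᵢ = 5+5+6 = 16, with n = 3.
Posterior ∝ λe^(−3λ) · λ^16e^(−3λ) = λ^17e^(−6λ), i.e. Gamma(shape=18, rate=6).
The mode of a Gamma(a, b) with a ≥ 1 (shape–rate) is (a−1)/b = 17/6 ≈ 2.833.

λ̂_MAP = 2.833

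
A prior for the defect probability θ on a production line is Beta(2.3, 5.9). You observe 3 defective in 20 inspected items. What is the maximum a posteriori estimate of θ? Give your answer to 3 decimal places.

θ̂_MAP = 0.164

Prior: Beta(2.3, 5.9).
Data: 3 successes in 20 trials. The binomial likelihood contributes θ^3(1−θ)^17, so the posterior is Beta(2.3+3, 5.9+17) = Beta(5.3, 22.9).
For Beta(a, b) with a, b > 1 the mode is (a−1)/(a+b−2) = 4.3/26.2 ≈ 0.164.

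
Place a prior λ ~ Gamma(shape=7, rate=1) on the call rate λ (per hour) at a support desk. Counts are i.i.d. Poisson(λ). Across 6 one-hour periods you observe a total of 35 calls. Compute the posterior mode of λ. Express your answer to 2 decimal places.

λ̂_MAP = 5.86

Σxᵢ = 35, n = 6.
Posterior ∝ λ^6e^(−1λ) · λ^35e^(−6λ) = λ^41e^(−7λ), i.e. Gamma(shape=42, rate=7).
The mode of a Gamma(a, b) with a ≥ 1 (shape–rate) is (a−1)/b = 41/7 ≈ 5.86.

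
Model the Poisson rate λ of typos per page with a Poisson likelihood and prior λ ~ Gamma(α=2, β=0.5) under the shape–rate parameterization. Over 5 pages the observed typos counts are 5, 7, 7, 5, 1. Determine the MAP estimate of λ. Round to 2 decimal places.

Σxᵢ = 5+7+7+5+1 = 25, with n = 5.
Posterior ∝ λe^(−0.5λ) · λ^25e^(−5λ) = λ^26e^(−5.5λ), i.e. Gamma(shape=27, rate=5.5).
The mode of a Gamma(a, b) with a ≥ 1 (shape–rate) is (a−1)/b = 26/5.5 ≈ 4.73.

λ̂_MAP = 4.73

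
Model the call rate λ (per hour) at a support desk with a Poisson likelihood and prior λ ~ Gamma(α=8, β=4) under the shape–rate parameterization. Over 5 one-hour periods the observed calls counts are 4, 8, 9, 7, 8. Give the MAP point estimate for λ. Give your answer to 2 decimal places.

λ̂_MAP = 4.78

Σxᵢ = 4+8+9+7+8 = 36, with n = 5.
Posterior ∝ λ^7e^(−4λ) · λ^36e^(−5λ) = λ^43e^(−9λ), i.e. Gamma(shape=44, rate=9).
The mode of a Gamma(a, b) with a ≥ 1 (shape–rate) is (a−1)/b = 43/9 ≈ 4.78.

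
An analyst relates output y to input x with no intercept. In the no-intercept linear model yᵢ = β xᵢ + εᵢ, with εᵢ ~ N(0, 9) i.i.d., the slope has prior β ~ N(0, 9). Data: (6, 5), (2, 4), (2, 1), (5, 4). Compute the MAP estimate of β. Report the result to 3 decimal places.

β̂_MAP = 0.857

log p(β | y) = −Σ(yᵢ − βxᵢ)²/(2·9) − β²/(2·9) + const.
Setting the derivative to zero: Σxᵢ(yᵢ − βxᵢ)/9 − β/9 = 0, so β = Σxᵢyᵢ / (Σxᵢ² + σ²/τ²).
Σxᵢyᵢ = 6·5 + 2·4 + 2·1 + 5·4 = 60; Σxᵢ² = 69; σ²/τ² = 1.
β̂_MAP = 60 / (69 + 1) = 60/70 ≈ 0.857.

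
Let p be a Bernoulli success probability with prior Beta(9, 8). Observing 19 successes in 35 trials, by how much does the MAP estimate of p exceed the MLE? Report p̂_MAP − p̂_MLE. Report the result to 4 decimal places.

MAP − MLE = -0.0029

Posterior is Beta(28, 24); MAP = (28−1)/(52−2) = 27/50 ≈ 0.54000.
MLE ignores the prior: p̂_MLE = k/n = 19/35 ≈ 0.54286.
Difference = 27/50 − 19/35 = -1/350 ≈ -0.0029.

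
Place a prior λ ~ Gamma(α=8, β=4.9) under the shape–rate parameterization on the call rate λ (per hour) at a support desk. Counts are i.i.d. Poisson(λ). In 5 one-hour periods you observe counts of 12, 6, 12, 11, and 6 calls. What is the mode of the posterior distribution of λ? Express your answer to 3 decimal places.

Σxᵢ = 12+6+12+11+6 = 47, with n = 5.
Posterior ∝ λ^7e^(−4.9λ) · λ^47e^(−5λ) = λ^54e^(−9.9λ), i.e. Gamma(shape=55, rate=9.9).
The mode of a Gamma(a, b) with a ≥ 1 (shape–rate) is (a−1)/b = 54/9.9 ≈ 5.455.

λ̂_MAP = 5.455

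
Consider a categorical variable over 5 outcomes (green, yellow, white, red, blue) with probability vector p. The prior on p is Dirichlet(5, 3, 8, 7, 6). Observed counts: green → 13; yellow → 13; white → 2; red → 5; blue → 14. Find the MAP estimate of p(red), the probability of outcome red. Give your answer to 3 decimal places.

MAP estimate of p(red) = 0.155

The posterior is Dirichlet(αᵢ + nᵢ) = Dirichlet(18, 16, 10, 12, 20).
For a Dirichlet(a₁,…,a_K) with all aᵢ > 1, the mode has j-th component (aⱼ − 1)/(Σaᵢ − K).
Here Σaᵢ = 76 and K = 5, so p(red) = (12 − 1)/(76 − 5) = 11/71 ≈ 0.155.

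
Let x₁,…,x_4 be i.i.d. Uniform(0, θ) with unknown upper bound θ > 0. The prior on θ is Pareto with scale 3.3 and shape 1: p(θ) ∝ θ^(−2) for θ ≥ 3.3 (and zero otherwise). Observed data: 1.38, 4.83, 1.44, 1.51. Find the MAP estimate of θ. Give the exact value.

The Uniform(0, θ) likelihood is θ^(−n) for θ ≥ max(xᵢ), zero otherwise. Here max(xᵢ) = 4.83.
Posterior ∝ θ^(−2) · θ^(−4) = θ^(−6) on θ ≥ max(3.3, 4.83) = 4.83.
This density is strictly decreasing in θ, so the posterior mode lies at the lower boundary of the support.

θ̂_MAP = 4.83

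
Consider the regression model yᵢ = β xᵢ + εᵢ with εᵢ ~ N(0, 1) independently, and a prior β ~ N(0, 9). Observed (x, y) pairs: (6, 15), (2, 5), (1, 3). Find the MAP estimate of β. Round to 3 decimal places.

β̂_MAP = 2.505

log p(β | y) = −Σ(yᵢ − βxᵢ)²/(2·1) − β²/(2·9) + const.
Setting the derivative to zero: Σxᵢ(yᵢ − βxᵢ)/1 − β/9 = 0, so β = Σxᵢyᵢ / (Σxᵢ² + σ²/τ²).
Σxᵢyᵢ = 6·15 + 2·5 + 1·3 = 103; Σxᵢ² = 41; σ²/τ² = 1/9.
β̂_MAP = 103 / (41 + 1/9) = 103/(370/9) = 927/370 ≈ 2.505.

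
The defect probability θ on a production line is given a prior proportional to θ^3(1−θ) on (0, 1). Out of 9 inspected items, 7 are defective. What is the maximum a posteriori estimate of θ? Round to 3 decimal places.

θ̂_MAP = 0.769

The prior density ∝ θ^3(1−θ)^1 is the kernel of Beta(4, 2).
Data: 7 successes in 9 trials. The binomial likelihood contributes θ^7(1−θ)^2, so the posterior is Beta(4+7, 2+2) = Beta(11, 4).
For Beta(a, b) with a, b > 1 the mode is (a−1)/(a+b−2) = 10/13 ≈ 0.769.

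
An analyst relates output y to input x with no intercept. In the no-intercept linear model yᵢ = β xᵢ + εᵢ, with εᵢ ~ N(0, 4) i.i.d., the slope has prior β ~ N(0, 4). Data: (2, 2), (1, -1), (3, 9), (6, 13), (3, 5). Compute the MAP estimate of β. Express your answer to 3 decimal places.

log p(β | y) = −Σ(yᵢ − βxᵢ)²/(2·4) − β²/(2·4) + const.
Setting the derivative to zero: Σxᵢ(yᵢ − βxᵢ)/4 − β/4 = 0, so β = Σxᵢyᵢ / (Σxᵢ² + σ²/τ²).
Σxᵢyᵢ = 2·2 + 1·(-1) + 3·9 + 6·13 + 3·5 = 123; Σxᵢ² = 59; σ²/τ² = 1.
β̂_MAP = 123 / (59 + 1) = 123/60 ≈ 2.050.

β̂_MAP = 2.050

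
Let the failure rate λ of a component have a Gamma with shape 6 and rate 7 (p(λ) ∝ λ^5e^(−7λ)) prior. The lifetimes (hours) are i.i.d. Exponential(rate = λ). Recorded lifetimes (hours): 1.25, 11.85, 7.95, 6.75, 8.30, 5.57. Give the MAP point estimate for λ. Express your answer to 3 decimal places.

The Exponential(rate=λ) likelihood is ∝ λ^n e^(−λΣtᵢ). Here n = 6 and Σtᵢ = 1.25 + 11.85 + 7.95 + 6.75 + 8.30 + 5.57 = 41.67.
Posterior ∝ λ^5e^(−7λ) · λ^6e^(−41.67λ) = λ^11e^(−48.67λ), i.e. Gamma(12, 48.67).
Mode = (a−1)/b = 11/48.67 ≈ 0.226.

λ̂_MAP = 0.226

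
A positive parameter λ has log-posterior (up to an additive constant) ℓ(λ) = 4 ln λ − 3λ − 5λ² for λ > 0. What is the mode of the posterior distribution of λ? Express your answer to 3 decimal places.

λ̂_MAP = 0.500

ℓ'(λ) = 4/λ − 3 − 10λ. Setting this to zero and multiplying by λ: 10λ² + 3λ − 4 = 0.
λ = (−3 + √(3² + 4·10·4)) / (2·10) = (−3 + √169) / 20 = (−3 + 13)/20 = 1/2.
ℓ''(λ) = −4/λ² − 10 < 0, confirming a maximum.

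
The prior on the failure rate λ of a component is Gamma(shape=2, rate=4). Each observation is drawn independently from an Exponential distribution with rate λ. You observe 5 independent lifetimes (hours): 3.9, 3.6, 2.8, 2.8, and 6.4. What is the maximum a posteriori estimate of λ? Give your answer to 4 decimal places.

The Exponential(rate=λ) likelihood is ∝ λ^n e^(−λΣtᵢ). Here n = 5 and Σtᵢ = 3.9 + 3.6 + 2.8 + 2.8 + 6.4 = 19.5.
Posterior ∝ λe^(−4λ) · λ^5e^(−19.5λ) = λ^6e^(−23.5λ), i.e. Gamma(7, 23.5).
Mode = (a−1)/b = 6/23.5 ≈ 0.2553.

λ̂_MAP = 0.2553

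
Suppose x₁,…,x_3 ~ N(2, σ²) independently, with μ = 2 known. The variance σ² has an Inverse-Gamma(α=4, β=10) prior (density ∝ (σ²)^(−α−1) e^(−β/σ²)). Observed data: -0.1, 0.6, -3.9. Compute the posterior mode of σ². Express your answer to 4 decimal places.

σ̂²_MAP = 4.7062

Sum of squared deviations about the known mean: SS = (-0.1−2)² + (0.6−2)² + (-3.9−2)² = 41.18.
The Normal likelihood contributes (σ²)^(−n/2) exp(−SS/(2σ²)), so the posterior is Inverse-Gamma(α + n/2, β + SS/2) = Inverse-Gamma(5.5, 30.59).
The mode of Inverse-Gamma(a, b) is b/(a+1) = 30.59/6.5 ≈ 4.7062.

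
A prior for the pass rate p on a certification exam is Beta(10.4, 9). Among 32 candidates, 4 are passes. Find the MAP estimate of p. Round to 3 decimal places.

Prior: Beta(10.4, 9).
Data: 4 successes in 32 trials. The binomial likelihood contributes p^4(1−p)^28, so the posterior is Beta(10.4+4, 9+28) = Beta(14.4, 37).
For Beta(a, b) with a, b > 1 the mode is (a−1)/(a+b−2) = 13.4/49.4 ≈ 0.271.

p̂_MAP = 0.271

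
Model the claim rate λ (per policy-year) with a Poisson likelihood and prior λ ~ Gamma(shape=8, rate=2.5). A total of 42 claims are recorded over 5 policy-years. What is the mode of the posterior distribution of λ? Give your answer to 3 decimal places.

λ̂_MAP = 6.533

Σxᵢ = 42, n = 5.
Posterior ∝ λ^7e^(−2.5λ) · λ^42e^(−5λ) = λ^49e^(−7.5λ), i.e. Gamma(shape=50, rate=7.5).
The mode of a Gamma(a, b) with a ≥ 1 (shape–rate) is (a−1)/b = 49/7.5 ≈ 6.533.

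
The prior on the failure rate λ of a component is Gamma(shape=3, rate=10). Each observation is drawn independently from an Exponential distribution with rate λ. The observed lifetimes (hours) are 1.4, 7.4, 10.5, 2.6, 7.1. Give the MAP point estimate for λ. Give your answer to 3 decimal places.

λ̂_MAP = 0.179

The Exponential(rate=λ) likelihood is ∝ λ^n e^(−λΣtᵢ). Here n = 5 and Σtᵢ = 1.4 + 7.4 + 10.5 + 2.6 + 7.1 = 29.
Posterior ∝ λ^2e^(−10λ) · λ^5e^(−29λ) = λ^7e^(−39λ), i.e. Gamma(8, 39).
Mode = (a−1)/b = 7/39 ≈ 0.179.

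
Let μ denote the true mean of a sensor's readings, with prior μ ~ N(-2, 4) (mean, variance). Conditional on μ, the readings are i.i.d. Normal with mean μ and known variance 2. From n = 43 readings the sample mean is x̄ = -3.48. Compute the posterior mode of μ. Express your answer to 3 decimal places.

n = 43, x̄ = -3.48.
For a Normal prior and Normal likelihood with known variance, the posterior is Normal; its mode equals its mean, the precision-weighted average.
Prior precision 1/σ₀² = 1/4 = 0.25; data precision n/σ² = 43/2 = 21.5.
μ̂ = (0.25·(-2) + 21.5·(-3.48)) / (0.25 + 21.5) = (-75.32)/21.75 = -7532/2175 ≈ -3.463.

μ̂_MAP = -3.463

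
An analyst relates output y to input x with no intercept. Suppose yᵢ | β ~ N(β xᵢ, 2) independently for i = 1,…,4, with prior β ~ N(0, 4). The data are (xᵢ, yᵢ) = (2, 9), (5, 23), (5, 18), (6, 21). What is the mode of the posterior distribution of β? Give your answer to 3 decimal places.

log p(β | y) = −Σ(yᵢ − βxᵢ)²/(2·2) − β²/(2·4) + const.
Setting the derivative to zero: Σxᵢ(yᵢ − βxᵢ)/2 − β/4 = 0, so β = Σxᵢyᵢ / (Σxᵢ² + σ²/τ²).
Σxᵢyᵢ = 2·9 + 5·23 + 5·18 + 6·21 = 349; Σxᵢ² = 90; σ²/τ² = 0.5.
β̂_MAP = 349 / (90 + 0.5) = 349/90.5 ≈ 3.856.

β̂_MAP = 3.856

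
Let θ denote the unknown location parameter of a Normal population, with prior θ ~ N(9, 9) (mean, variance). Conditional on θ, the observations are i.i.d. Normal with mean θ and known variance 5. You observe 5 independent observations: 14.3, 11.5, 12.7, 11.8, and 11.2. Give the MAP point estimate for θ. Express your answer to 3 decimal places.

θ̂_MAP = 11.970

n = 5; x̄ = (14.3 + 11.5 + 12.7 + 11.8 + 11.2)/5 = 61.5/5 = 12.3.
For a Normal prior and Normal likelihood with known variance, the posterior is Normal; its mode equals its mean, the precision-weighted average.
Prior precision 1/σ₀² = 1/9; data precision n/σ² = 5/5 = 1.
θ̂ = ((1/9)·9 + 1·12.3) / (1/9 + 1) = 13.3/(10/9) = 11.970.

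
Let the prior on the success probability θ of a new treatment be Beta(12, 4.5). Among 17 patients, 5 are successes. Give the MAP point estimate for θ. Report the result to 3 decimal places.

Prior: Beta(12, 4.5).
Data: 5 successes in 17 trials. The binomial likelihood contributes θ^5(1−θ)^12, so the posterior is Beta(12+5, 4.5+12) = Beta(17, 16.5).
For Beta(a, b) with a, b > 1 the mode is (a−1)/(a+b−2) = 16/31.5 ≈ 0.508.

θ̂_MAP = 0.508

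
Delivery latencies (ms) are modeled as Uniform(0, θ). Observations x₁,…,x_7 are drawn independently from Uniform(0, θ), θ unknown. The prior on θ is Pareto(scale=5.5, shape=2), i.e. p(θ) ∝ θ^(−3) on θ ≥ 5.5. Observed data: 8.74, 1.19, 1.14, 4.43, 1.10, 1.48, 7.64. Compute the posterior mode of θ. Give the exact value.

θ̂_MAP = 8.74

The Uniform(0, θ) likelihood is θ^(−n) for θ ≥ max(xᵢ), zero otherwise. Here max(xᵢ) = 8.74.
Posterior ∝ θ^(−3) · θ^(−7) = θ^(−10) on θ ≥ max(5.5, 8.74) = 8.74.
This density is strictly decreasing in θ, so the posterior mode lies at the lower boundary of the support.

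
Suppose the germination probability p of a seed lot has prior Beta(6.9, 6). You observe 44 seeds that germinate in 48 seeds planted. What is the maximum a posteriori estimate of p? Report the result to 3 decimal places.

Prior: Beta(6.9, 6).
Data: 44 successes in 48 trials. The binomial likelihood contributes p^44(1−p)^4, so the posterior is Beta(6.9+44, 6+4) = Beta(50.9, 10).
For Beta(a, b) with a, b > 1 the mode is (a−1)/(a+b−2) = 49.9/58.9 ≈ 0.847.

p̂_MAP = 0.847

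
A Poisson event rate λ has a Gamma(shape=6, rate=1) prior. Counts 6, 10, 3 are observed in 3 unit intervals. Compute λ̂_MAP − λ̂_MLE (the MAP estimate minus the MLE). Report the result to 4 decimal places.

MAP − MLE = -0.3333

Σxᵢ = 19. Posterior is Gamma(25, 4); MAP = (25−1)/4 = 24/4 ≈ 6.00000.
MLE = x̄ = 19/3 ≈ 6.33333.
Difference = 24/4 − 19/3 = -1/3 ≈ -0.3333.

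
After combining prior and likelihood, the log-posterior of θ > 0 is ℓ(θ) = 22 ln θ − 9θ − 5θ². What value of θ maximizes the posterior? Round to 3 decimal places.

θ̂_MAP = 1.100

ℓ'(θ) = 22/θ − 9 − 10θ. Setting this to zero and multiplying by θ: 10θ² + 9θ − 22 = 0.
θ = (−9 + √(9² + 4·10·22)) / (2·10) = (−9 + √961) / 20 = (−9 + 31)/20 = 11/10.
ℓ''(θ) = −22/θ² − 10 < 0, confirming a maximum.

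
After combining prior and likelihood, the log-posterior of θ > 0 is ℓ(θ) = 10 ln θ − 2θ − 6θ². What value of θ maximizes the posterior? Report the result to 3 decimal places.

ℓ'(θ) = 10/θ − 2 − 12θ. Setting this to zero and multiplying by θ: 12θ² + 2θ − 10 = 0.
θ = (−2 + √(2² + 4·12·10)) / (2·12) = (−2 + √484) / 24 = (−2 + 22)/24 = 5/6.
ℓ''(θ) = −10/θ² − 12 < 0, confirming a maximum.

θ̂_MAP = 0.833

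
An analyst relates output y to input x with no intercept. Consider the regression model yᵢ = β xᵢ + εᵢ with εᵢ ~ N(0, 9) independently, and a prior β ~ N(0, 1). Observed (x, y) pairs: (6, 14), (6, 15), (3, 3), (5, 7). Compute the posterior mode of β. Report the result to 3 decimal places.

β̂_MAP = 1.896

log p(β | y) = −Σ(yᵢ − βxᵢ)²/(2·9) − β²/(2·1) + const.
Setting the derivative to zero: Σxᵢ(yᵢ − βxᵢ)/9 − β/1 = 0, so β = Σxᵢyᵢ / (Σxᵢ² + σ²/τ²).
Σxᵢyᵢ = 6·14 + 6·15 + 3·3 + 5·7 = 218; Σxᵢ² = 106; σ²/τ² = 9.
β̂_MAP = 218 / (106 + 9) = 218/115 ≈ 1.896.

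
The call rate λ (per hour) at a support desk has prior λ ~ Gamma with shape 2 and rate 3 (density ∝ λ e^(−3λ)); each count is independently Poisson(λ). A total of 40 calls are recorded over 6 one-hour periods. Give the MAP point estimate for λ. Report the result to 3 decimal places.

λ̂_MAP = 4.556

Σxᵢ = 40, n = 6.
Posterior ∝ λe^(−3λ) · λ^40e^(−6λ) = λ^41e^(−9λ), i.e. Gamma(shape=42, rate=9).
The mode of a Gamma(a, b) with a ≥ 1 (shape–rate) is (a−1)/b = 41/9 ≈ 4.556.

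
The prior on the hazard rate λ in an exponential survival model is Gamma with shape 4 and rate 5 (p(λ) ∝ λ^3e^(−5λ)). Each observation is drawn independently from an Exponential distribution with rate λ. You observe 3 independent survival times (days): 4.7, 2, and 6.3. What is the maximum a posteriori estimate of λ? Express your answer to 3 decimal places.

The Exponential(rate=λ) likelihood is ∝ λ^n e^(−λΣtᵢ). Here n = 3 and Σtᵢ = 4.7 + 2 + 6.3 = 13.
Posterior ∝ λ^3e^(−5λ) · λ^3e^(−13λ) = λ^6e^(−18λ), i.e. Gamma(7, 18).
Mode = (a−1)/b = 6/18 ≈ 0.333.

λ̂_MAP = 0.333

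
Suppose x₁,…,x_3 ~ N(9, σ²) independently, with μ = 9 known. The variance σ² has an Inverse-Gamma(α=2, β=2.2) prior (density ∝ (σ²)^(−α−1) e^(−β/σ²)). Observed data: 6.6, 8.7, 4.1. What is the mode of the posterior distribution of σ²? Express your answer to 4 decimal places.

σ̂²_MAP = 3.8067

Sum of squared deviations about the known mean: SS = (6.6−9)² + (8.7−9)² + (4.1−9)² = 29.86.
The Normal likelihood contributes (σ²)^(−n/2) exp(−SS/(2σ²)), so the posterior is Inverse-Gamma(α + n/2, β + SS/2) = Inverse-Gamma(3.5, 17.13).
The mode of Inverse-Gamma(a, b) is b/(a+1) = 17.13/4.5 ≈ 3.8067.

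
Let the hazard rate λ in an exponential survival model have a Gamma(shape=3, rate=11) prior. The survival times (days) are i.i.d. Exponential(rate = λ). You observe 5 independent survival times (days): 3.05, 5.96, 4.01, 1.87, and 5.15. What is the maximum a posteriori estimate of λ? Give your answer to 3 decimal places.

The Exponential(rate=λ) likelihood is ∝ λ^n e^(−λΣtᵢ). Here n = 5 and Σtᵢ = 3.05 + 5.96 + 4.01 + 1.87 + 5.15 = 20.04.
Posterior ∝ λ^2e^(−11λ) · λ^5e^(−20.04λ) = λ^7e^(−31.04λ), i.e. Gamma(8, 31.04).
Mode = (a−1)/b = 7/31.04 ≈ 0.226.

λ̂_MAP = 0.226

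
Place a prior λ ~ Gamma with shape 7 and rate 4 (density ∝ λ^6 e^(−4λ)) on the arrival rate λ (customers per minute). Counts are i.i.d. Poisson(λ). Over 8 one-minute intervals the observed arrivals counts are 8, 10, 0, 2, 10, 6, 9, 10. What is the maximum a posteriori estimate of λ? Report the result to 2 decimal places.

λ̂_MAP = 5.08

Σxᵢ = 8+10+0+2+10+6+9+10 = 55, with n = 8.
Posterior ∝ λ^6e^(−4λ) · λ^55e^(−8λ) = λ^61e^(−12λ), i.e. Gamma(shape=62, rate=12).
The mode of a Gamma(a, b) with a ≥ 1 (shape–rate) is (a−1)/b = 61/12 ≈ 5.08.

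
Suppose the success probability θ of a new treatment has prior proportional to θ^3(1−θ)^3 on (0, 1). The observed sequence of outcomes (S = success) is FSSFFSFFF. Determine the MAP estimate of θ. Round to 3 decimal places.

The prior density ∝ θ^3(1−θ)^3 is the kernel of Beta(4, 4).
Data: 3 successes in 9 trials (from the sequence). The binomial likelihood contributes θ^3(1−θ)^6, so the posterior is Beta(4+3, 4+6) = Beta(7, 10).
For Beta(a, b) with a, b > 1 the mode is (a−1)/(a+b−2) = 6/15 ≈ 0.400.

θ̂_MAP = 0.400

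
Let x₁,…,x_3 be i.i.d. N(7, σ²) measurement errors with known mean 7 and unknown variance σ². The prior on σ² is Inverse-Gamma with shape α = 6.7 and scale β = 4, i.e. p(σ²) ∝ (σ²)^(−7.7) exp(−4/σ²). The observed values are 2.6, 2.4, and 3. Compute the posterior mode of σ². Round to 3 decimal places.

σ̂²_MAP = 3.507

Sum of squared deviations about the known mean: SS = (2.6−7)² + (2.4−7)² + (3−7)² = 56.52.
The Normal likelihood contributes (σ²)^(−n/2) exp(−SS/(2σ²)), so the posterior is Inverse-Gamma(α + n/2, β + SS/2) = Inverse-Gamma(8.2, 32.26).
The mode of Inverse-Gamma(a, b) is b/(a+1) = 32.26/9.2 ≈ 3.507.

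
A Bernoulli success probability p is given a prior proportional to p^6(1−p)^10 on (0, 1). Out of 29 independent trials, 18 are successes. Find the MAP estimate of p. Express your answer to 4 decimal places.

p̂_MAP = 0.5333

The prior density ∝ p^6(1−p)^10 is the kernel of Beta(7, 11).
Data: 18 successes in 29 trials. The binomial likelihood contributes p^18(1−p)^11, so the posterior is Beta(7+18, 11+11) = Beta(25, 22).
For Beta(a, b) with a, b > 1 the mode is (a−1)/(a+b−2) = 24/45 ≈ 0.5333.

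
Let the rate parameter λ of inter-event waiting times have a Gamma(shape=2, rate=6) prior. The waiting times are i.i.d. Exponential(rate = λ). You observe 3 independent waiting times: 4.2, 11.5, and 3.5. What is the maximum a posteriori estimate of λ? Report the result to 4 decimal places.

The Exponential(rate=λ) likelihood is ∝ λ^n e^(−λΣtᵢ). Here n = 3 and Σtᵢ = 4.2 + 11.5 + 3.5 = 19.2.
Posterior ∝ λe^(−6λ) · λ^3e^(−19.2λ) = λ^4e^(−25.2λ), i.e. Gamma(5, 25.2).
Mode = (a−1)/b = 4/25.2 ≈ 0.1587.

λ̂_MAP = 0.1587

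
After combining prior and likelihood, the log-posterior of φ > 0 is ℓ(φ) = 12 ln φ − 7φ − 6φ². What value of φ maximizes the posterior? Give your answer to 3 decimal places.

ℓ'(φ) = 12/φ − 7 − 12φ. Setting this to zero and multiplying by φ: 12φ² + 7φ − 12 = 0.
φ = (−7 + √(7² + 4·12·12)) / (2·12) = (−7 + √625) / 24 = (−7 + 25)/24 = 3/4.
ℓ''(φ) = −12/φ² − 12 < 0, confirming a maximum.

φ̂_MAP = 0.750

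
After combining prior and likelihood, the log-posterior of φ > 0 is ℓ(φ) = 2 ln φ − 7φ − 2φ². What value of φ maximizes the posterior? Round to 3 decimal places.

ℓ'(φ) = 2/φ − 7 − 4φ. Setting this to zero and multiplying by φ: 4φ² + 7φ − 2 = 0.
φ = (−7 + √(7² + 4·4·2)) / (2·4) = (−7 + √81) / 8 = (−7 + 9)/8 = 1/4.
ℓ''(φ) = −2/φ² − 4 < 0, confirming a maximum.

φ̂_MAP = 0.250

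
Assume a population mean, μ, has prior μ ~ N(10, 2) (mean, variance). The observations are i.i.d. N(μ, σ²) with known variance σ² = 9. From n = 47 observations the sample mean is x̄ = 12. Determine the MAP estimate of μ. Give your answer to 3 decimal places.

μ̂_MAP = 11.825

n = 47, x̄ = 12.
For a Normal prior and Normal likelihood with known variance, the posterior is Normal; its mode equals its mean, the precision-weighted average.
Prior precision 1/σ₀² = 1/2 = 0.5; data precision n/σ² = 47/9.
μ̂ = (0.5·10 + (47/9)·12) / (0.5 + 47/9) = (203/3)/(103/18) = 1218/103 ≈ 11.825.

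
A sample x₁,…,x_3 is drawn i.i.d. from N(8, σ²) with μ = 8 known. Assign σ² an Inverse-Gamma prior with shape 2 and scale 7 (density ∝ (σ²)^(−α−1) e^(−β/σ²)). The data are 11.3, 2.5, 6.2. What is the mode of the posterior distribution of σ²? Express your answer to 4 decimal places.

Sum of squared deviations about the known mean: SS = (11.3−8)² + (2.5−8)² + (6.2−8)² = 44.38.
The Normal likelihood contributes (σ²)^(−n/2) exp(−SS/(2σ²)), so the posterior is Inverse-Gamma(α + n/2, β + SS/2) = Inverse-Gamma(3.5, 29.19).
The mode of Inverse-Gamma(a, b) is b/(a+1) = 29.19/4.5 ≈ 6.4867.

σ̂²_MAP = 6.4867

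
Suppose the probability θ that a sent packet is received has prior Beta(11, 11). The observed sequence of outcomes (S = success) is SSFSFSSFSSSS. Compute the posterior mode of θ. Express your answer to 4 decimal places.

θ̂_MAP = 0.5938

Prior: Beta(11, 11).
Data: 9 successes in 12 trials (from the sequence). The binomial likelihood contributes θ^9(1−θ)^3, so the posterior is Beta(11+9, 11+3) = Beta(20, 14).
For Beta(a, b) with a, b > 1 the mode is (a−1)/(a+b−2) = 19/32 ≈ 0.5938.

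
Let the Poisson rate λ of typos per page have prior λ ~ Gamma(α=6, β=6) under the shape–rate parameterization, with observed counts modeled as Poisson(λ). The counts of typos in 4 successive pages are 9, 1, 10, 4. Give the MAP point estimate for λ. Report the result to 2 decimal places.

Σxᵢ = 9+1+10+4 = 24, with n = 4.
Posterior ∝ λ^5e^(−6λ) · λ^24e^(−4λ) = λ^29e^(−10λ), i.e. Gamma(shape=30, rate=10).
The mode of a Gamma(a, b) with a ≥ 1 (shape–rate) is (a−1)/b = 29/10 ≈ 2.90.

λ̂_MAP = 2.90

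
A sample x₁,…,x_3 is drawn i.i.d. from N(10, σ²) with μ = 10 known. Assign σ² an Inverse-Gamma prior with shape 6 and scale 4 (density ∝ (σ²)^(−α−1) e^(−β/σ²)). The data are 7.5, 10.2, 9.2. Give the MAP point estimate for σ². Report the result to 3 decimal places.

Sum of squared deviations about the known mean: SS = (7.5−10)² + (10.2−10)² + (9.2−10)² = 6.93.
The Normal likelihood contributes (σ²)^(−n/2) exp(−SS/(2σ²)), so the posterior is Inverse-Gamma(α + n/2, β + SS/2) = Inverse-Gamma(7.5, 7.465).
The mode of Inverse-Gamma(a, b) is b/(a+1) = 7.465/8.5 ≈ 0.878.

σ̂²_MAP = 0.878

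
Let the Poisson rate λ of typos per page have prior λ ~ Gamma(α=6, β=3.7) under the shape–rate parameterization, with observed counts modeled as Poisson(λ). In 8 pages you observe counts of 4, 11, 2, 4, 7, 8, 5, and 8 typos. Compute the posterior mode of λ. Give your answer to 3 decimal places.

λ̂_MAP = 4.615

Σxᵢ = 4+11+2+4+7+8+5+8 = 49, with n = 8.
Posterior ∝ λ^5e^(−3.7λ) · λ^49e^(−8λ) = λ^54e^(−11.7λ), i.e. Gamma(shape=55, rate=11.7).
The mode of a Gamma(a, b) with a ≥ 1 (shape–rate) is (a−1)/b = 54/11.7 ≈ 4.615.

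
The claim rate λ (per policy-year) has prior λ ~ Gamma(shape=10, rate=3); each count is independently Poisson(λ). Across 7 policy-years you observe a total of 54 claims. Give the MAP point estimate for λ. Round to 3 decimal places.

Σxᵢ = 54, n = 7.
Posterior ∝ λ^9e^(−3λ) · λ^54e^(−7λ) = λ^63e^(−10λ), i.e. Gamma(shape=64, rate=10).
The mode of a Gamma(a, b) with a ≥ 1 (shape–rate) is (a−1)/b = 63/10 ≈ 6.300.

λ̂_MAP = 6.300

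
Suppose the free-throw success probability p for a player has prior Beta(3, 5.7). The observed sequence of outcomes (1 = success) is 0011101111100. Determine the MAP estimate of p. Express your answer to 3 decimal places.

Prior: Beta(3, 5.7).
Data: 8 successes in 13 trials (from the sequence). The binomial likelihood contributes p^8(1−p)^5, so the posterior is Beta(3+8, 5.7+5) = Beta(11, 10.7).
For Beta(a, b) with a, b > 1 the mode is (a−1)/(a+b−2) = 10/19.7 ≈ 0.508.

p̂_MAP = 0.508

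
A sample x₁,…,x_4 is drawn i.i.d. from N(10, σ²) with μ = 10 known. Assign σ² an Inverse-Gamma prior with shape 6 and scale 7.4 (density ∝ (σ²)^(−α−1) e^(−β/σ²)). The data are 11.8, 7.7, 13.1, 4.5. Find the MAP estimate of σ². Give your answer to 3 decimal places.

Sum of squared deviations about the known mean: SS = (11.8−10)² + (7.7−10)² + (13.1−10)² + (4.5−10)² = 48.39.
The Normal likelihood contributes (σ²)^(−n/2) exp(−SS/(2σ²)), so the posterior is Inverse-Gamma(α + n/2, β + SS/2) = Inverse-Gamma(8, 31.595).
The mode of Inverse-Gamma(a, b) is b/(a+1) = 31.595/9 ≈ 3.511.

σ̂²_MAP = 3.511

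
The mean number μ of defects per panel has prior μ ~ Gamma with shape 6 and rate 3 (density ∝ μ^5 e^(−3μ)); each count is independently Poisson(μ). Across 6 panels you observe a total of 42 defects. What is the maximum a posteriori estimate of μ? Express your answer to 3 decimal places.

Σxᵢ = 42, n = 6.
Posterior ∝ μ^5e^(−3μ) · μ^42e^(−6μ) = μ^47e^(−9μ), i.e. Gamma(shape=48, rate=9).
The mode of a Gamma(a, b) with a ≥ 1 (shape–rate) is (a−1)/b = 47/9 ≈ 5.222.

μ̂_MAP = 5.222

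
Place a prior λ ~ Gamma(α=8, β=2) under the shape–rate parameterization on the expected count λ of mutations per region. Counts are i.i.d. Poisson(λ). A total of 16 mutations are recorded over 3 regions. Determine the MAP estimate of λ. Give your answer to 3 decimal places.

λ̂_MAP = 4.600

Σxᵢ = 16, n = 3.
Posterior ∝ λ^7e^(−2λ) · λ^16e^(−3λ) = λ^23e^(−5λ), i.e. Gamma(shape=24, rate=5).
The mode of a Gamma(a, b) with a ≥ 1 (shape–rate) is (a−1)/b = 23/5 ≈ 4.600.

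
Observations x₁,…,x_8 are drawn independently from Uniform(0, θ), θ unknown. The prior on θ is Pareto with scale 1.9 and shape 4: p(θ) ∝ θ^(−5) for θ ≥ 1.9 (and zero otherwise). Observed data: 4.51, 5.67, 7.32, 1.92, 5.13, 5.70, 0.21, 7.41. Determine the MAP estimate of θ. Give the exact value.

The Uniform(0, θ) likelihood is θ^(−n) for θ ≥ max(xᵢ), zero otherwise. Here max(xᵢ) = 7.41.
Posterior ∝ θ^(−5) · θ^(−8) = θ^(−13) on θ ≥ max(1.9, 7.41) = 7.41.
This density is strictly decreasing in θ, so the posterior mode lies at the lower boundary of the support.

θ̂_MAP = 7.41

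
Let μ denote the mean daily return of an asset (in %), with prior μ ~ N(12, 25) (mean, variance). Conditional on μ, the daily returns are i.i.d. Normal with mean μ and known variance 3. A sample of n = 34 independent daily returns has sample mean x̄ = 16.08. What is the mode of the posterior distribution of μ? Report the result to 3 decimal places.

n = 34, x̄ = 16.08.
For a Normal prior and Normal likelihood with known variance, the posterior is Normal; its mode equals its mean, the precision-weighted average.
Prior precision 1/σ₀² = 1/25 = 0.04; data precision n/σ² = 34/3.
μ̂ = (0.04·12 + (34/3)·16.08) / (0.04 + 34/3) = 182.72/(853/75) = 13704/853 ≈ 16.066.

μ̂_MAP = 16.066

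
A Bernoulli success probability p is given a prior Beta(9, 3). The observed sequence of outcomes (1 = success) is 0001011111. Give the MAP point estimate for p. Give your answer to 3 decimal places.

Prior: Beta(9, 3).
Data: 6 successes in 10 trials (from the sequence). The binomial likelihood contributes p^6(1−p)^4, so the posterior is Beta(9+6, 3+4) = Beta(15, 7).
For Beta(a, b) with a, b > 1 the mode is (a−1)/(a+b−2) = 14/20 ≈ 0.700.

p̂_MAP = 0.700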